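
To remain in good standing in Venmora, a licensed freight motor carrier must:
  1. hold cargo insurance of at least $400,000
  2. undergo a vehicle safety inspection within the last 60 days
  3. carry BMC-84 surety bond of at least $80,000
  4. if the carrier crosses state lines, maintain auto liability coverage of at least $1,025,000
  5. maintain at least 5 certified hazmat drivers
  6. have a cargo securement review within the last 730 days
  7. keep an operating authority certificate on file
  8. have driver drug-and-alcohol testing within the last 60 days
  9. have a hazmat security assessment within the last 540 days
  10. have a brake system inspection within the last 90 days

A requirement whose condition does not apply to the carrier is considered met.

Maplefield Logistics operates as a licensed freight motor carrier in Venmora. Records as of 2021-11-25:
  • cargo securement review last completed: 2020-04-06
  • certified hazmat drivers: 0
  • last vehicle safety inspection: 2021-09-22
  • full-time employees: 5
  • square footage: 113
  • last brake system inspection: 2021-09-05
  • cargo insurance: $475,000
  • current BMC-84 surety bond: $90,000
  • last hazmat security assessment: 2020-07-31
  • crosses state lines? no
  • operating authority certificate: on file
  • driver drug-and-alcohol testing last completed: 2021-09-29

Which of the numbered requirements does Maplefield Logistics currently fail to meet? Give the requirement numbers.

1. cargo insurance $475,000 ≥ $400,000 → met
2. vehicle safety inspection 64 days ago vs limit 60 → not met
3. BMC-84 surety bond $90,000 ≥ $80,000 → met
4. condition 'crosses state lines' does not hold → requirement n/a → met
5. certified hazmat drivers 0 < 5 → not met
6. cargo securement review 598 days ago vs limit 730 → met
7. operating authority certificate present → met
8. driver drug-and-alcohol testing 57 days ago vs limit 60 → met
9. hazmat security assessment 482 days ago vs limit 540 → met
10. brake system inspection 81 days ago vs limit 90 → met
Not met: 2, 5

2, 5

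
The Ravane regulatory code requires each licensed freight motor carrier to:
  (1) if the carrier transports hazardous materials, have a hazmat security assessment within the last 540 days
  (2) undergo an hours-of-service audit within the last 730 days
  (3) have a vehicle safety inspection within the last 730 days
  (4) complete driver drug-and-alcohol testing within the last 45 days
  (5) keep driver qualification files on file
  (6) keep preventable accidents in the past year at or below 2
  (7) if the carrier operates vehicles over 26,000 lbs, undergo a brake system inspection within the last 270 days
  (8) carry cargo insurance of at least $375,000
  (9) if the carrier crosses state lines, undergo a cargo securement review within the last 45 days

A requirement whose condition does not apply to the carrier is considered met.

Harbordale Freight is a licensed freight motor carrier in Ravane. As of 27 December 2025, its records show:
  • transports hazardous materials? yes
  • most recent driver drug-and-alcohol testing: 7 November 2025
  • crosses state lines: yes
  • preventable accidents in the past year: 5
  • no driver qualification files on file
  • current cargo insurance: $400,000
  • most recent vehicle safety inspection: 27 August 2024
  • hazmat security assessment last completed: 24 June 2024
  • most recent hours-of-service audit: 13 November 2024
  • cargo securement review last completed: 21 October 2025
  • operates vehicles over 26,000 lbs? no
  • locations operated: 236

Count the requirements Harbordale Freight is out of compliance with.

1. condition 'transports hazardous materials' holds; hazmat security assessment 551 days ago vs limit 540 → not met
2. hours-of-service audit 409 days ago vs limit 730 → met
3. vehicle safety inspection 487 days ago vs limit 730 → met
4. driver drug-and-alcohol testing 50 days ago vs limit 45 → not met
5. driver qualification files absent → not met
6. preventable accidents in the past year 5 > 2 → not met
7. condition 'operates vehicles over 26,000 lbs' does not hold → requirement n/a → met
8. cargo insurance $400,000 ≥ $375,000 → met
9. condition 'crosses state lines' holds; cargo securement review 67 days ago vs limit 45 → not met
Not met: 5 of 9

5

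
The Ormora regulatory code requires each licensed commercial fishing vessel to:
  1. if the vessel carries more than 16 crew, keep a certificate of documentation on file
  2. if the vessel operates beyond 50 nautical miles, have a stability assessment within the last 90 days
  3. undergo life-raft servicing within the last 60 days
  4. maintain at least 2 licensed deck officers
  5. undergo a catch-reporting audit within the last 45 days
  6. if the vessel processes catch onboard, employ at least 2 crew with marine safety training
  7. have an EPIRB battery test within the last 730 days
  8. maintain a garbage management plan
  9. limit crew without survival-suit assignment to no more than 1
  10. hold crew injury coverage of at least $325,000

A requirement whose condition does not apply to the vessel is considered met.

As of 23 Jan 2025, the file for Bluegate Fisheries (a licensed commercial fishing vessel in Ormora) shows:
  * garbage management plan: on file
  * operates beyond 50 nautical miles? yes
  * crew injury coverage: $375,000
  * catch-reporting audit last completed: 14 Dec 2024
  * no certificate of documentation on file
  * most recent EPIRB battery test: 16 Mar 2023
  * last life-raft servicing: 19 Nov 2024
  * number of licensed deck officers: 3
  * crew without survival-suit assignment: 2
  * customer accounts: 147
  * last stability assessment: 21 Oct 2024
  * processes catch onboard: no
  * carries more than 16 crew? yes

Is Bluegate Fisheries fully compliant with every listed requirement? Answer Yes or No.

1. condition 'carries more than 16 crew' holds; certificate of documentation absent → not met
2. condition 'operates beyond 50 nautical miles' holds; stability assessment 94 days ago vs limit 90 → not met
3. life-raft servicing 65 days ago vs limit 60 → not met
4. licensed deck officers 3 ≥ 2 → met
5. catch-reporting audit 40 days ago vs limit 45 → met
6. condition 'processes catch onboard' does not hold → requirement n/a → met
7. EPIRB battery test 679 days ago vs limit 730 → met
8. garbage management plan present → met
9. crew without survival-suit assignment 2 > 1 → not met
10. crew injury coverage $375,000 ≥ $325,000 → met
Not met: 1, 2, 3, 9

No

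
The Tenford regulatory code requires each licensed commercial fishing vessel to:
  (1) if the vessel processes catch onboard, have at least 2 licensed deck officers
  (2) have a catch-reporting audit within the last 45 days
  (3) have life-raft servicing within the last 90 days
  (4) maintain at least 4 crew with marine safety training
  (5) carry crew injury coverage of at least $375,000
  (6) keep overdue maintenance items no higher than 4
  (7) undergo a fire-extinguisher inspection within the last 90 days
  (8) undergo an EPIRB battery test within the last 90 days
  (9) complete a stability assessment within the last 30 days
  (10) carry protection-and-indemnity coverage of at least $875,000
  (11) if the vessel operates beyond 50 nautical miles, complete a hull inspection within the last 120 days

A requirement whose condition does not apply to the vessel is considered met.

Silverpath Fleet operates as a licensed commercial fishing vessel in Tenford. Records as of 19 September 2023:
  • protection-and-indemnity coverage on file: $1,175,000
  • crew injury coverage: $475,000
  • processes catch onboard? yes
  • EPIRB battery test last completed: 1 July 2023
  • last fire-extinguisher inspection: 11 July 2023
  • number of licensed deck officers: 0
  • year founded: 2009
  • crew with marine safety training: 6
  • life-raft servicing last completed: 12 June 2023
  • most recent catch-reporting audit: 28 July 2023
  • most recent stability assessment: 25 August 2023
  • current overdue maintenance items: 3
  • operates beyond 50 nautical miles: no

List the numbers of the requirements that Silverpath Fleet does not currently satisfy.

1, 2, 3

1. condition 'processes catch onboard' holds; licensed deck officers 0 < 2 → not met
2. catch-reporting audit 53 days ago vs limit 45 → not met
3. life-raft servicing 99 days ago vs limit 90 → not met
4. crew with marine safety training 6 ≥ 4 → met
5. crew injury coverage $475,000 ≥ $375,000 → met
6. overdue maintenance items 3 ≤ 4 → met
7. fire-extinguisher inspection 70 days ago vs limit 90 → met
8. EPIRB battery test 80 days ago vs limit 90 → met
9. stability assessment 25 days ago vs limit 30 → met
10. protection-and-indemnity coverage $1,175,000 ≥ $875,000 → met
11. condition 'operates beyond 50 nautical miles' does not hold → requirement n/a → met
Not met: 1, 2, 3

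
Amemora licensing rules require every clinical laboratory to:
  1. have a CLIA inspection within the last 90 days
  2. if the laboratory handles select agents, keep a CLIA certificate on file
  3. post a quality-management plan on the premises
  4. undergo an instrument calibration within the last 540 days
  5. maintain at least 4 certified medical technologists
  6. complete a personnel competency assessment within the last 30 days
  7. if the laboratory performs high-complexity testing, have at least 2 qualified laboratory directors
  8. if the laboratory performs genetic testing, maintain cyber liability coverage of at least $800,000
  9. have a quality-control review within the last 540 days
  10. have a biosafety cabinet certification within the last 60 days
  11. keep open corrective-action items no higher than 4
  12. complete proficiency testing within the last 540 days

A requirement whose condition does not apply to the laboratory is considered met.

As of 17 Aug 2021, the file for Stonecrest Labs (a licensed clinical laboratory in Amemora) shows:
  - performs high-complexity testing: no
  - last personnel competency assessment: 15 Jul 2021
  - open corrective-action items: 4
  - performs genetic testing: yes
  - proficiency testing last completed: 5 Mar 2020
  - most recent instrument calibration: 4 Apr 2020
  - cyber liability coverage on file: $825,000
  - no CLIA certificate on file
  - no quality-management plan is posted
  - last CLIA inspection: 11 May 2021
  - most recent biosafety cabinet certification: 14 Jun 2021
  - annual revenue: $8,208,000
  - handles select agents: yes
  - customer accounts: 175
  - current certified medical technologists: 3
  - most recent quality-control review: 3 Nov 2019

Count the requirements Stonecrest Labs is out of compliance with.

1. CLIA inspection 98 days ago vs limit 90 → not met
2. condition 'handles select agents' holds; CLIA certificate absent → not met
3. quality-management plan absent → not met
4. instrument calibration 500 days ago vs limit 540 → met
5. certified medical technologists 3 < 4 → not met
6. personnel competency assessment 33 days ago vs limit 30 → not met
7. condition 'performs high-complexity testing' does not hold → requirement n/a → met
8. condition 'performs genetic testing' holds; cyber liability coverage $825,000 ≥ $800,000 → met
9. quality-control review 653 days ago vs limit 540 → not met
10. biosafety cabinet certification 64 days ago vs limit 60 → not met
11. open corrective-action items 4 ≤ 4 → met
12. proficiency testing 530 days ago vs limit 540 → met
Not met: 7 of 12

7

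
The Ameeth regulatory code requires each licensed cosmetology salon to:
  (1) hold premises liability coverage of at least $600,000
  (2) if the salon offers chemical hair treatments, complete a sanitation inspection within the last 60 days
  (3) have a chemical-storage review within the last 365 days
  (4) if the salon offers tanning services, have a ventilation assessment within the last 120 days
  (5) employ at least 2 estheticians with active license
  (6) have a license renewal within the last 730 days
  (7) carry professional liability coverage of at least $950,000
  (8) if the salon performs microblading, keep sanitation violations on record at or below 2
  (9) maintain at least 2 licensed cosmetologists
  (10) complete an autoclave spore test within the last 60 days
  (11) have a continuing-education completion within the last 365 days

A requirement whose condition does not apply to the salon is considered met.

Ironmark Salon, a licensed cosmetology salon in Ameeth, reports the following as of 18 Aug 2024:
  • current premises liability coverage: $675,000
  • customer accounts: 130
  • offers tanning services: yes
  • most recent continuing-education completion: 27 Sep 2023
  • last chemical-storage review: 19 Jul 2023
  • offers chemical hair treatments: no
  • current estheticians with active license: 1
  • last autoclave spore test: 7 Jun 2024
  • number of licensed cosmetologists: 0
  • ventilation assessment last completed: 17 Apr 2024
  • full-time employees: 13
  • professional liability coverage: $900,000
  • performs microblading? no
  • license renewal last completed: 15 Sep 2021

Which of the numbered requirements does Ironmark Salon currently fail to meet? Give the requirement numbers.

1. premises liability coverage $675,000 ≥ $600,000 → met
2. condition 'offers chemical hair treatments' does not hold → requirement n/a → met
3. chemical-storage review 396 days ago vs limit 365 → not met
4. condition 'offers tanning services' holds; ventilation assessment 123 days ago vs limit 120 → not met
5. estheticians with active license 1 < 2 → not met
6. license renewal 1068 days ago vs limit 730 → not met
7. professional liability coverage $900,000 < $950,000 → not met
8. condition 'performs microblading' does not hold → requirement n/a → met
9. licensed cosmetologists 0 < 2 → not met
10. autoclave spore test 72 days ago vs limit 60 → not met
11. continuing-education completion 326 days ago vs limit 365 → met
Not met: 3, 4, 5, 6, 7, 9, 10

3, 4, 5, 6, 7, 9, 10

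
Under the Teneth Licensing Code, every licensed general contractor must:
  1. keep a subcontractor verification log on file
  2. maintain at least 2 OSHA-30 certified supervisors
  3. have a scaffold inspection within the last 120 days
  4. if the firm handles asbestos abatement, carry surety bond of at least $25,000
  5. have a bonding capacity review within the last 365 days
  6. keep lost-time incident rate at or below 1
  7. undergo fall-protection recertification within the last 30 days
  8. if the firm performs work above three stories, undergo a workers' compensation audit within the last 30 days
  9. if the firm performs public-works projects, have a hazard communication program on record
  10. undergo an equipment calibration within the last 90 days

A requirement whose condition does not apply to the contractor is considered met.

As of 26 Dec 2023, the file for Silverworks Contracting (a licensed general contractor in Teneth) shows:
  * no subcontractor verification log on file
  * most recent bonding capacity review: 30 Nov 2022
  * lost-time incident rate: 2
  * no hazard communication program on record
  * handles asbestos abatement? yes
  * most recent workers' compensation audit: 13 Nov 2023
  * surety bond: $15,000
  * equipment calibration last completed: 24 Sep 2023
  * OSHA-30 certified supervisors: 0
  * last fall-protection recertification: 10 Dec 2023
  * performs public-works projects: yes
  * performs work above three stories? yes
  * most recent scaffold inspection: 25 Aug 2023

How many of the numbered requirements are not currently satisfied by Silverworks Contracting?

1. subcontractor verification log absent → not met
2. OSHA-30 certified supervisors 0 < 2 → not met
3. scaffold inspection 123 days ago vs limit 120 → not met
4. condition 'handles asbestos abatement' holds; surety bond $15,000 < $25,000 → not met
5. bonding capacity review 391 days ago vs limit 365 → not met
6. lost-time incident rate 2 > 1 → not met
7. fall-protection recertification 16 days ago vs limit 30 → met
8. condition 'performs work above three stories' holds; workers' compensation audit 43 days ago vs limit 30 → not met
9. condition 'performs public-works projects' holds; hazard communication program absent → not met
10. equipment calibration 93 days ago vs limit 90 → not met
Not met: 9 of 10

9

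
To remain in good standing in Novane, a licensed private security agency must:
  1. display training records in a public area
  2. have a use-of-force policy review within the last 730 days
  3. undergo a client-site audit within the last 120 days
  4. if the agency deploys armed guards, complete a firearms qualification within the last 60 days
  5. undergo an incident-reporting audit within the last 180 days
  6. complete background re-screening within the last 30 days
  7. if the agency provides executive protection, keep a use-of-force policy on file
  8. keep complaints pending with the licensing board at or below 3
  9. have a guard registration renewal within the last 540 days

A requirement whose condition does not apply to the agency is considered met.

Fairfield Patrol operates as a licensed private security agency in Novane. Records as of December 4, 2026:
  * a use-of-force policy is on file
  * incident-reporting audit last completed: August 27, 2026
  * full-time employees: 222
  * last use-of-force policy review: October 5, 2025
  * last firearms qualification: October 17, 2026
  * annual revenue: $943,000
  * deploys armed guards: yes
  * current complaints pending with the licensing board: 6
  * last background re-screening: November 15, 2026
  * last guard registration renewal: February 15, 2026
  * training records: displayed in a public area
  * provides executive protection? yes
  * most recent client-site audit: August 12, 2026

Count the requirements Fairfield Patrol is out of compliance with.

1. training records present → met
2. use-of-force policy review 425 days ago vs limit 730 → met
3. client-site audit 114 days ago vs limit 120 → met
4. condition 'deploys armed guards' holds; firearms qualification 48 days ago vs limit 60 → met
5. incident-reporting audit 99 days ago vs limit 180 → met
6. background re-screening 19 days ago vs limit 30 → met
7. condition 'provides executive protection' holds; use-of-force policy present → met
8. complaints pending with the licensing board 6 > 3 → not met
9. guard registration renewal 292 days ago vs limit 540 → met
Not met: 1 of 9

1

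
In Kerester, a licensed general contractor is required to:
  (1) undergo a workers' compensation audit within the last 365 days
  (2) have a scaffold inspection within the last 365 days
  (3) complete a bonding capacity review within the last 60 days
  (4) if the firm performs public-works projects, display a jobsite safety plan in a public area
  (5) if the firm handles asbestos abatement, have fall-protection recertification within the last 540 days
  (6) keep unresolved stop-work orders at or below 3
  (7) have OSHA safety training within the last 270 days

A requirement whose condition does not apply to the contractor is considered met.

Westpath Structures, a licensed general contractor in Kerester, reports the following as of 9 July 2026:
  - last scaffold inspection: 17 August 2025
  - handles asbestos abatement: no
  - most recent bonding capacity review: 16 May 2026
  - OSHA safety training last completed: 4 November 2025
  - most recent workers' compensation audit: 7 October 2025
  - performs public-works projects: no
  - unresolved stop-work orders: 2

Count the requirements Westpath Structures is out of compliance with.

1. workers' compensation audit 275 days ago vs limit 365 → met
2. scaffold inspection 326 days ago vs limit 365 → met
3. bonding capacity review 54 days ago vs limit 60 → met
4. condition 'performs public-works projects' does not hold → requirement n/a → met
5. condition 'handles asbestos abatement' does not hold → requirement n/a → met
6. unresolved stop-work orders 2 ≤ 3 → met
7. OSHA safety training 247 days ago vs limit 270 → met
Not met: 0 of 7

0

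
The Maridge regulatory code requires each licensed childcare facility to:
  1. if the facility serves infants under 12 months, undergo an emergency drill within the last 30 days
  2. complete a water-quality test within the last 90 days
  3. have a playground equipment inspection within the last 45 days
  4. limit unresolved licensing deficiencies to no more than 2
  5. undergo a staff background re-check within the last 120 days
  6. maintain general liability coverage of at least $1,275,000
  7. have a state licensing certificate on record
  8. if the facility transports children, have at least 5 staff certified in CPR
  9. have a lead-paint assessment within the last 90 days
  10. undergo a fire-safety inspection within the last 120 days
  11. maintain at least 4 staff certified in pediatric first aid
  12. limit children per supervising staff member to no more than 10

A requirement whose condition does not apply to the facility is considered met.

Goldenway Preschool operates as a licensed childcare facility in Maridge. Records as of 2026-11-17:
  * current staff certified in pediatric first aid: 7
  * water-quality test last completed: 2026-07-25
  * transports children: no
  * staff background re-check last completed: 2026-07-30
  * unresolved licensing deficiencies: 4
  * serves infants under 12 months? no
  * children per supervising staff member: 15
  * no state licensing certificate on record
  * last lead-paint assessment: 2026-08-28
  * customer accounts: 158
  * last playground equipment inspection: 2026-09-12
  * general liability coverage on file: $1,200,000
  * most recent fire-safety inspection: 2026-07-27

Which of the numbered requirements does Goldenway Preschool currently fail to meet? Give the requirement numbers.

2, 3, 4, 6, 7, 12

1. condition 'serves infants under 12 months' does not hold → requirement n/a → met
2. water-quality test 115 days ago vs limit 90 → not met
3. playground equipment inspection 66 days ago vs limit 45 → not met
4. unresolved licensing deficiencies 4 > 2 → not met
5. staff background re-check 110 days ago vs limit 120 → met
6. general liability coverage $1,200,000 < $1,275,000 → not met
7. state licensing certificate absent → not met
8. condition 'transports children' does not hold → requirement n/a → met
9. lead-paint assessment 81 days ago vs limit 90 → met
10. fire-safety inspection 113 days ago vs limit 120 → met
11. staff certified in pediatric first aid 7 ≥ 4 → met
12. children per supervising staff member 15 > 10 → not met
Not met: 2, 3, 4, 6, 7, 12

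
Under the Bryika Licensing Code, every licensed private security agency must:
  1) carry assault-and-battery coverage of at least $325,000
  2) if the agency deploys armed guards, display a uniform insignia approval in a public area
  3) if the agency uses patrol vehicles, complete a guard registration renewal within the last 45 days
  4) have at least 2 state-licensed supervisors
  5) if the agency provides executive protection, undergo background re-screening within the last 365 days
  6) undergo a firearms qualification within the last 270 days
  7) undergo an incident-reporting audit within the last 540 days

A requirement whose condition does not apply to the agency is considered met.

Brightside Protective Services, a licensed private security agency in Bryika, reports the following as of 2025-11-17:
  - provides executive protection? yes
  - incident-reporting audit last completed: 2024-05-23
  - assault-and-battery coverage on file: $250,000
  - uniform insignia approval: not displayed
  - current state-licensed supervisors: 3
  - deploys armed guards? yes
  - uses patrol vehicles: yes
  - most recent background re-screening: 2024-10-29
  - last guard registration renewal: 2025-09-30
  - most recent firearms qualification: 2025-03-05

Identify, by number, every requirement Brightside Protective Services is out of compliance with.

1. assault-and-battery coverage $250,000 < $325,000 → not met
2. condition 'deploys armed guards' holds; uniform insignia approval absent → not met
3. condition 'uses patrol vehicles' holds; guard registration renewal 48 days ago vs limit 45 → not met
4. state-licensed supervisors 3 ≥ 2 → met
5. condition 'provides executive protection' holds; background re-screening 384 days ago vs limit 365 → not met
6. firearms qualification 257 days ago vs limit 270 → met
7. incident-reporting audit 543 days ago vs limit 540 → not met
Not met: 1, 2, 3, 5, 7

1, 2, 3, 5, 7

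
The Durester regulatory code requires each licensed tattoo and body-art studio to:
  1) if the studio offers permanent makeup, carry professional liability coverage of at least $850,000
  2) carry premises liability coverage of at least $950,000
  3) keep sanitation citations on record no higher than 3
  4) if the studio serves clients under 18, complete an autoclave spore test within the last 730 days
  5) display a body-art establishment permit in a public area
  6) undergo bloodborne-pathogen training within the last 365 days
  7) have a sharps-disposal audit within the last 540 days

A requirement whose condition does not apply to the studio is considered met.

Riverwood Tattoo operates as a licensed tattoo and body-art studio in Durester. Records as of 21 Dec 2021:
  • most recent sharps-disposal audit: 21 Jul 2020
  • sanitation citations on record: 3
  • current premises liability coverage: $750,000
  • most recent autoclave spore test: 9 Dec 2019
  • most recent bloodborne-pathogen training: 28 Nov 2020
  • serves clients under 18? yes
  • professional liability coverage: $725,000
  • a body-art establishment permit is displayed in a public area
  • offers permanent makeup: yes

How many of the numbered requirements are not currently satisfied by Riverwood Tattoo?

1. condition 'offers permanent makeup' holds; professional liability coverage $725,000 < $850,000 → not met
2. premises liability coverage $750,000 < $950,000 → not met
3. sanitation citations on record 3 ≤ 3 → met
4. condition 'serves clients under 18' holds; autoclave spore test 743 days ago vs limit 730 → not met
5. body-art establishment permit present → met
6. bloodborne-pathogen training 388 days ago vs limit 365 → not met
7. sharps-disposal audit 518 days ago vs limit 540 → met
Not met: 4 of 7

4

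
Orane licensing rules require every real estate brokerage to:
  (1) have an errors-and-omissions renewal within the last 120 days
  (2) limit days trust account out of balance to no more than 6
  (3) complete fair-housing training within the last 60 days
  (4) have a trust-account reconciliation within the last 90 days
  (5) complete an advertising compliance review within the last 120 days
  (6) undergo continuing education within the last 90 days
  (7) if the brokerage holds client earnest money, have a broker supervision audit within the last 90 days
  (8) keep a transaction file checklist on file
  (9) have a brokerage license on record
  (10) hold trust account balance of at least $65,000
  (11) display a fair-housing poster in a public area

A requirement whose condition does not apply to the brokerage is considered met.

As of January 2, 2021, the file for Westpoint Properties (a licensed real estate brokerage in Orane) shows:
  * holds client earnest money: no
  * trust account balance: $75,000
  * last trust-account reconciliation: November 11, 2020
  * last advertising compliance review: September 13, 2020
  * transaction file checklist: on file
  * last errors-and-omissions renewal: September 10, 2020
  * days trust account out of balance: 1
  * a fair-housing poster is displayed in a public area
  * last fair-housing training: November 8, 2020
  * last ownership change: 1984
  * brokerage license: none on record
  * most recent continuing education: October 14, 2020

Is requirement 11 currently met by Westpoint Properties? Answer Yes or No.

Yes

11. fair-housing poster present → met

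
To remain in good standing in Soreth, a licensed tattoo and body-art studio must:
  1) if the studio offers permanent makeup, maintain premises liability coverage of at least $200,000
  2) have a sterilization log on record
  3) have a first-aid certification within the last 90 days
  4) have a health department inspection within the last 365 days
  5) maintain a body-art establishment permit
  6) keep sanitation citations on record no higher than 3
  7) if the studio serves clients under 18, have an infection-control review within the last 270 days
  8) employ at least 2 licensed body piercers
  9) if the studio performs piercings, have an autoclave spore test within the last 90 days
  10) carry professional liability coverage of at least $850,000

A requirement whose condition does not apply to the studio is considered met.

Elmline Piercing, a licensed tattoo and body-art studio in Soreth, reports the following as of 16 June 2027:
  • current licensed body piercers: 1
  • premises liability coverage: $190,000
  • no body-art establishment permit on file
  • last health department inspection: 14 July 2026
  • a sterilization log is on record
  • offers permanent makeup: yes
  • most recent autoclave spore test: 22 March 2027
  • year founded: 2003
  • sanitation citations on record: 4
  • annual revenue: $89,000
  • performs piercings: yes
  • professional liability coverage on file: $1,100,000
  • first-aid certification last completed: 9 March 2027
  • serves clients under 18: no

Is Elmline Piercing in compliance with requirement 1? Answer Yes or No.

No

1. condition 'offers permanent makeup' holds; premises liability coverage $190,000 < $200,000 → not met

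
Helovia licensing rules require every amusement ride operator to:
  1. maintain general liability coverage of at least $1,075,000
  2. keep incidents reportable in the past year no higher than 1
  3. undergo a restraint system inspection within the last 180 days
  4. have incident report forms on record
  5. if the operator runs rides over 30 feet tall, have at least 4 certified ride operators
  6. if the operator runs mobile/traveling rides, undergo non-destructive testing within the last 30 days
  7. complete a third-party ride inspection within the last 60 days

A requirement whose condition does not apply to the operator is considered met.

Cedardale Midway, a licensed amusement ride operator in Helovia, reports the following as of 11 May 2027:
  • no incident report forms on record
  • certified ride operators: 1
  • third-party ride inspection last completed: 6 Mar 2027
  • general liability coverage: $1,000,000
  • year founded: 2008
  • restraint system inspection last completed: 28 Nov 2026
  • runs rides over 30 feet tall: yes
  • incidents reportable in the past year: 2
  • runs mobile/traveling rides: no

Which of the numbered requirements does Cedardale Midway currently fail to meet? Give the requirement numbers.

1. general liability coverage $1,000,000 < $1,075,000 → not met
2. incidents reportable in the past year 2 > 1 → not met
3. restraint system inspection 164 days ago vs limit 180 → met
4. incident report forms absent → not met
5. condition 'runs rides over 30 feet tall' holds; certified ride operators 1 < 4 → not met
6. condition 'runs mobile/traveling rides' does not hold → requirement n/a → met
7. third-party ride inspection 66 days ago vs limit 60 → not met
Not met: 1, 2, 4, 5, 7

1, 2, 4, 5, 7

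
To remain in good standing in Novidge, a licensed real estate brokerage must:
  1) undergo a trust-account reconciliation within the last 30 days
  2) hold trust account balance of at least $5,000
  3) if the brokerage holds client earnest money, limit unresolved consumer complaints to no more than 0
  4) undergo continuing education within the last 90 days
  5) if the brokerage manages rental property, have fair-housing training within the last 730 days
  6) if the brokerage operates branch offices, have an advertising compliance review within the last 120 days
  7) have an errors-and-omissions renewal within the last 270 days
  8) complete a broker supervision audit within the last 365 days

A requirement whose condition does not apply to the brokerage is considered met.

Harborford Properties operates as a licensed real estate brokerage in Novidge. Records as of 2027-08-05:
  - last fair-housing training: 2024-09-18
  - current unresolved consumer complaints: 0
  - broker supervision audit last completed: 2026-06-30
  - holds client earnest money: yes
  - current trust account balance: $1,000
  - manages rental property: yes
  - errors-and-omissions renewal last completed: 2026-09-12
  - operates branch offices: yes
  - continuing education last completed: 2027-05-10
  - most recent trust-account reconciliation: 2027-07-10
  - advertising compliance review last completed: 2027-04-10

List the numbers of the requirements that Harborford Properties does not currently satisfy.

1. trust-account reconciliation 26 days ago vs limit 30 → met
2. trust account balance $1,000 < $5,000 → not met
3. condition 'holds client earnest money' holds; unresolved consumer complaints 0 ≤ 0 → met
4. continuing education 87 days ago vs limit 90 → met
5. condition 'manages rental property' holds; fair-housing training 1051 days ago vs limit 730 → not met
6. condition 'operates branch offices' holds; advertising compliance review 117 days ago vs limit 120 → met
7. errors-and-omissions renewal 327 days ago vs limit 270 → not met
8. broker supervision audit 401 days ago vs limit 365 → not met
Not met: 2, 5, 7, 8

2, 5, 7, 8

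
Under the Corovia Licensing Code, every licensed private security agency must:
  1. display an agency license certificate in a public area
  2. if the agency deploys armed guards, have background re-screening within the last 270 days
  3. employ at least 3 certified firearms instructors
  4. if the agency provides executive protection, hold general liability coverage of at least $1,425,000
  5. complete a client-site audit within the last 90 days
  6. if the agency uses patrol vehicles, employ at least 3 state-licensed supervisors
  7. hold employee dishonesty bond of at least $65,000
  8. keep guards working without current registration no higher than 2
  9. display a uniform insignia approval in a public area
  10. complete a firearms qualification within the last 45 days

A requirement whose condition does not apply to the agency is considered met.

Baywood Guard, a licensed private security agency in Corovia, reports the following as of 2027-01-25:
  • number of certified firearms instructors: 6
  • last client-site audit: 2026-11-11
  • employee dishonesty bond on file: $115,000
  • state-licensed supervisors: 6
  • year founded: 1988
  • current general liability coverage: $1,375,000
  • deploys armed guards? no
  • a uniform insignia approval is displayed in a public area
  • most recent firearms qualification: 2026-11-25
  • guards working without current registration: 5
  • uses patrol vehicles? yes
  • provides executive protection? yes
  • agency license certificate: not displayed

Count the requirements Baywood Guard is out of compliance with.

1. agency license certificate absent → not met
2. condition 'deploys armed guards' does not hold → requirement n/a → met
3. certified firearms instructors 6 ≥ 3 → met
4. condition 'provides executive protection' holds; general liability coverage $1,375,000 < $1,425,000 → not met
5. client-site audit 75 days ago vs limit 90 → met
6. condition 'uses patrol vehicles' holds; state-licensed supervisors 6 ≥ 3 → met
7. employee dishonesty bond $115,000 ≥ $65,000 → met
8. guards working without current registration 5 > 2 → not met
9. uniform insignia approval present → met
10. firearms qualification 61 days ago vs limit 45 → not met
Not met: 4 of 10

4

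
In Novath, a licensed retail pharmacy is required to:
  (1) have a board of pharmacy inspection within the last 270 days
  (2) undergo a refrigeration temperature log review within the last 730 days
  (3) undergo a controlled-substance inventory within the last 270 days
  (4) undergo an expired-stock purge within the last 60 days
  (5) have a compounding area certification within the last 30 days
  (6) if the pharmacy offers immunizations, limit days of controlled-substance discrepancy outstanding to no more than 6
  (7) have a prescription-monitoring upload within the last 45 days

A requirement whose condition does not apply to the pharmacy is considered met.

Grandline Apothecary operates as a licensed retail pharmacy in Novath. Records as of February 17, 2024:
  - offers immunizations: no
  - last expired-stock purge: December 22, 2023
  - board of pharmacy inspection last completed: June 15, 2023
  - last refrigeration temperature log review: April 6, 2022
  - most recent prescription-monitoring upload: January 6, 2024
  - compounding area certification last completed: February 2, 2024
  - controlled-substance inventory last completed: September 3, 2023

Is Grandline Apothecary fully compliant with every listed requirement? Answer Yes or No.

1. board of pharmacy inspection 247 days ago vs limit 270 → met
2. refrigeration temperature log review 682 days ago vs limit 730 → met
3. controlled-substance inventory 167 days ago vs limit 270 → met
4. expired-stock purge 57 days ago vs limit 60 → met
5. compounding area certification 15 days ago vs limit 30 → met
6. condition 'offers immunizations' does not hold → requirement n/a → met
7. prescription-monitoring upload 42 days ago vs limit 45 → met
All met.

Yes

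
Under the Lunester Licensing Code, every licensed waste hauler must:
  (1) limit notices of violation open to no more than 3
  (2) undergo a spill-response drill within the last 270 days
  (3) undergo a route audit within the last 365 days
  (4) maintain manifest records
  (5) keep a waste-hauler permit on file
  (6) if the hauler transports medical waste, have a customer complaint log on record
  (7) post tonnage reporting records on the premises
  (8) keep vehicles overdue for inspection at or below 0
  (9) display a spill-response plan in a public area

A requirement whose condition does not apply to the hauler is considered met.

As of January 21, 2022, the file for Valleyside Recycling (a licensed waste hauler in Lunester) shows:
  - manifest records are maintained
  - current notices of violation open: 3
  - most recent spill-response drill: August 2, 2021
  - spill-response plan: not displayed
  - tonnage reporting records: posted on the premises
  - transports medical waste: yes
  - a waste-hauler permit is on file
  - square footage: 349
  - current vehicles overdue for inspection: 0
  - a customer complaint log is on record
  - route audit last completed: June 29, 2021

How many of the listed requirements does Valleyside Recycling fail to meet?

1

1. notices of violation open 3 ≤ 3 → met
2. spill-response drill 172 days ago vs limit 270 → met
3. route audit 206 days ago vs limit 365 → met
4. manifest records present → met
5. waste-hauler permit present → met
6. condition 'transports medical waste' holds; customer complaint log present → met
7. tonnage reporting records present → met
8. vehicles overdue for inspection 0 ≤ 0 → met
9. spill-response plan absent → not met
Not met: 1 of 9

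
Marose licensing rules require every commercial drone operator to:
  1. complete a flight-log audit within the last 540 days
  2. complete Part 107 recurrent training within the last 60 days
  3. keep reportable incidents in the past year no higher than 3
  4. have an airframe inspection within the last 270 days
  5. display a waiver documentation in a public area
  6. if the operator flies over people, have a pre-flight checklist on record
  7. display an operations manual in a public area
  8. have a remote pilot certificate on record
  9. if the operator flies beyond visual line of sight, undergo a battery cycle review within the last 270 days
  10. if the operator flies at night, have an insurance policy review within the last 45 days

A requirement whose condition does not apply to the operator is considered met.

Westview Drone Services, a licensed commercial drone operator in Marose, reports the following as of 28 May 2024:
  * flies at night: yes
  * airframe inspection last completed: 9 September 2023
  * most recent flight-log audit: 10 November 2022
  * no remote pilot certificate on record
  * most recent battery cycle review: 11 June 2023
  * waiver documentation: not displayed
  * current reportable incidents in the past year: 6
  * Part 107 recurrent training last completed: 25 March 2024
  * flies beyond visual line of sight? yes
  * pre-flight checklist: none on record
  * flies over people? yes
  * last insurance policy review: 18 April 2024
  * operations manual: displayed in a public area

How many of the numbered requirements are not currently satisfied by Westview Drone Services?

7

1. flight-log audit 565 days ago vs limit 540 → not met
2. Part 107 recurrent training 64 days ago vs limit 60 → not met
3. reportable incidents in the past year 6 > 3 → not met
4. airframe inspection 262 days ago vs limit 270 → met
5. waiver documentation absent → not met
6. condition 'flies over people' holds; pre-flight checklist absent → not met
7. operations manual present → met
8. remote pilot certificate absent → not met
9. condition 'flies beyond visual line of sight' holds; battery cycle review 352 days ago vs limit 270 → not met
10. condition 'flies at night' holds; insurance policy review 40 days ago vs limit 45 → met
Not met: 7 of 10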